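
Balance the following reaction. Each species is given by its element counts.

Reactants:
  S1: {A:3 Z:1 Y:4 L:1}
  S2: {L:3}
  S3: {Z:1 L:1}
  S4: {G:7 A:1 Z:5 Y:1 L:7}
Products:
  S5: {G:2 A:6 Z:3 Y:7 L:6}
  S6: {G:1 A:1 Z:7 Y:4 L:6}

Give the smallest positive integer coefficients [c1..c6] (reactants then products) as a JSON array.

G: 6·0+2·0+5·0+1·7 = 7 | 3·2+1·1 = 7
A: 6·3+2·0+5·0+1·1 = 19 | 3·6+1·1 = 19
Z: 6·1+2·0+5·1+1·5 = 16 | 3·3+1·7 = 16
Y: 6·4+2·0+5·0+1·1 = 25 | 3·7+1·4 = 25
L: 6·1+2·3+5·1+1·7 = 24 | 3·6+1·6 = 24
gcd(6,2,5,1,3,1) = 1

Coefficients: [6, 2, 5, 1, 3, 1]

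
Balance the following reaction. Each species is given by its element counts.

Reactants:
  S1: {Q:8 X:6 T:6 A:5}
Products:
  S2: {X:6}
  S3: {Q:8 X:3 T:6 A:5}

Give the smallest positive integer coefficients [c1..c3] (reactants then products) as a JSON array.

Coefficients: [2, 1, 2]

Q: 2·8 = 16 | 1·0+2·8 = 16
X: 2·6 = 12 | 1·6+2·3 = 12
T: 2·6 = 12 | 1·0+2·6 = 12
A: 2·5 = 10 | 1·0+2·5 = 10
gcd(2,1,2) = 1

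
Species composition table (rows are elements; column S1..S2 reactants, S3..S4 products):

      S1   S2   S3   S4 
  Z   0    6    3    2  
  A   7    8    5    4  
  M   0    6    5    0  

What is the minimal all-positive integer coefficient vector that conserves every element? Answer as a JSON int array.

Z: 2·0+5·6 = 30 | 6·3+6·2 = 30
A: 2·7+5·8 = 54 | 6·5+6·4 = 54
M: 2·0+5·6 = 30 | 6·5+6·0 = 30
gcd(2,5,6,6) = 1

Coefficients: [2, 5, 6, 6]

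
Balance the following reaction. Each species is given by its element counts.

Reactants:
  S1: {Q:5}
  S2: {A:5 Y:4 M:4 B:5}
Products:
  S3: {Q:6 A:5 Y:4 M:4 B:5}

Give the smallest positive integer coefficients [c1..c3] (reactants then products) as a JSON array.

Coefficients: [6, 5, 5]

Q: 6·5+5·0 = 30 | 5·6 = 30
A: 6·0+5·5 = 25 | 5·5 = 25
Y: 6·0+5·4 = 20 | 5·4 = 20
M: 6·0+5·4 = 20 | 5·4 = 20
B: 6·0+5·5 = 25 | 5·5 = 25
gcd(6,5,5) = 1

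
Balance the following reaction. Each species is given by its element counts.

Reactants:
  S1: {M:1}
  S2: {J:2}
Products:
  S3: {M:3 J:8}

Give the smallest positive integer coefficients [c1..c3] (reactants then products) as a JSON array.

M: 3·1+4·0 = 3 | 1·3 = 3
J: 3·0+4·2 = 8 | 1·8 = 8
gcd(3,4,1) = 1

Coefficients: [3, 4, 1]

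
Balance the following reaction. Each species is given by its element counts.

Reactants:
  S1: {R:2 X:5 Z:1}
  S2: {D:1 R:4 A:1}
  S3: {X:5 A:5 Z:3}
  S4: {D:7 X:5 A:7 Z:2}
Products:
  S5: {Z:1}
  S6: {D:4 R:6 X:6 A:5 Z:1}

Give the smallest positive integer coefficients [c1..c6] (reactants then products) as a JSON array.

D: 3·0+6·1+1·0+2·7 = 20 | 5·0+5·4 = 20
R: 3·2+6·4+1·0+2·0 = 30 | 5·0+5·6 = 30
X: 3·5+6·0+1·5+2·5 = 30 | 5·0+5·6 = 30
A: 3·0+6·1+1·5+2·7 = 25 | 5·0+5·5 = 25
Z: 3·1+6·0+1·3+2·2 = 10 | 5·1+5·1 = 10
gcd(3,6,1,2,5,5) = 1

Coefficients: [3, 6, 1, 2, 5, 5]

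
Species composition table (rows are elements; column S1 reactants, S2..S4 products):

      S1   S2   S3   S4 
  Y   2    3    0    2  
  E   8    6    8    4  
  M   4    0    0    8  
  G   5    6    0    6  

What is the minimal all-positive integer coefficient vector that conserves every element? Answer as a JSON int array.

Y: 6·2 = 12 | 2·3+3·0+3·2 = 12
E: 6·8 = 48 | 2·6+3·8+3·4 = 48
M: 6·4 = 24 | 2·0+3·0+3·8 = 24
G: 6·5 = 30 | 2·6+3·0+3·6 = 30
gcd(6,2,3,3) = 1

Coefficients: [6, 2, 3, 3]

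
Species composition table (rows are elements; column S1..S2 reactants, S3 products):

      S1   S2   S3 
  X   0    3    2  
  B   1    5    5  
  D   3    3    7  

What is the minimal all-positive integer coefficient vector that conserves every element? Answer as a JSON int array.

Coefficients: [5, 2, 3]

X: 5·0+2·3 = 6 | 3·2 = 6
B: 5·1+2·5 = 15 | 3·5 = 15
D: 5·3+2·3 = 21 | 3·7 = 21
gcd(5,2,3) = 1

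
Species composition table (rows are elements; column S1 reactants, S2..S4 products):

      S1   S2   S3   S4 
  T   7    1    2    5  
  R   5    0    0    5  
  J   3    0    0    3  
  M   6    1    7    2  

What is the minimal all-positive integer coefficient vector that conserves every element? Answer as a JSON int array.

T: 5·7 = 35 | 6·1+2·2+5·5 = 35
R: 5·5 = 25 | 6·0+2·0+5·5 = 25
J: 5·3 = 15 | 6·0+2·0+5·3 = 15
M: 5·6 = 30 | 6·1+2·7+5·2 = 30
gcd(5,6,2,5) = 1

Coefficients: [5, 6, 2, 5]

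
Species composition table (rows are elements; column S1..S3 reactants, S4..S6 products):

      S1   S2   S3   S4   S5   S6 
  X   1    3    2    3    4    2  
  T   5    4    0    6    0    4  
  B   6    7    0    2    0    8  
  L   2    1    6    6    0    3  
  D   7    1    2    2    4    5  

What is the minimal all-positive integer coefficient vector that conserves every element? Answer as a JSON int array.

Coefficients: [4, 4, 3, 2, 1, 6]

X: 4·1+4·3+3·2 = 22 | 2·3+1·4+6·2 = 22
T: 4·5+4·4+3·0 = 36 | 2·6+1·0+6·4 = 36
B: 4·6+4·7+3·0 = 52 | 2·2+1·0+6·8 = 52
L: 4·2+4·1+3·6 = 30 | 2·6+1·0+6·3 = 30
D: 4·7+4·1+3·2 = 38 | 2·2+1·4+6·5 = 38
gcd(4,4,3,2,1,6) = 1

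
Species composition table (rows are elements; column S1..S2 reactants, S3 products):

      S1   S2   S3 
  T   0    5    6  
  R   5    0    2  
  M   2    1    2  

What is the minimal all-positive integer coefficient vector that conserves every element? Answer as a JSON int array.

T: 2·0+6·5 = 30 | 5·6 = 30
R: 2·5+6·0 = 10 | 5·2 = 10
M: 2·2+6·1 = 10 | 5·2 = 10
gcd(2,6,5) = 1

Coefficients: [2, 6, 5]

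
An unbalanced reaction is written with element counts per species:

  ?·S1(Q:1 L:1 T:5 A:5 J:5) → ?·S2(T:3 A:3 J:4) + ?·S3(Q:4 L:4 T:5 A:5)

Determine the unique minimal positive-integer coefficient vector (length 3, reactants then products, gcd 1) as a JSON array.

Coefficients: [4, 5, 1]

Q: 4·1 = 4 | 5·0+1·4 = 4
L: 4·1 = 4 | 5·0+1·4 = 4
T: 4·5 = 20 | 5·3+1·5 = 20
A: 4·5 = 20 | 5·3+1·5 = 20
J: 4·5 = 20 | 5·4+1·0 = 20
gcd(4,5,1) = 1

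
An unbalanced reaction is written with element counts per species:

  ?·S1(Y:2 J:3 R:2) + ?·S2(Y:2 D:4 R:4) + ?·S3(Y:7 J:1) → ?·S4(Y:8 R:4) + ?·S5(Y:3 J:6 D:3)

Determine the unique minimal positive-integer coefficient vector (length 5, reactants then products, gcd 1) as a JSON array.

Coefficients: [6, 3, 6, 6, 4]

Y: 6·2+3·2+6·7 = 60 | 6·8+4·3 = 60
J: 6·3+3·0+6·1 = 24 | 6·0+4·6 = 24
D: 6·0+3·4+6·0 = 12 | 6·0+4·3 = 12
R: 6·2+3·4+6·0 = 24 | 6·4+4·0 = 24
gcd(6,3,6,6,4) = 1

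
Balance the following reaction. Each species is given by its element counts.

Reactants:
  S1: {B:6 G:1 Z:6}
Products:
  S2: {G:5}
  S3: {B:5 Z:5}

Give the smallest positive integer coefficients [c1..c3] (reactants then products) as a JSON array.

Coefficients: [5, 1, 6]

B: 5·6 = 30 | 1·0+6·5 = 30
G: 5·1 = 5 | 1·5+6·0 = 5
Z: 5·6 = 30 | 1·0+6·5 = 30
gcd(5,1,6) = 1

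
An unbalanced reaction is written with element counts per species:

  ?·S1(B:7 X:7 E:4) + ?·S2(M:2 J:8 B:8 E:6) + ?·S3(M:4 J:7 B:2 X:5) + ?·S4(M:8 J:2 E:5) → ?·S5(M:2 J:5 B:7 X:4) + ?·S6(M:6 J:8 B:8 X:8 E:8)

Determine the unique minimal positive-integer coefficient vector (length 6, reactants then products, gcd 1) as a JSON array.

M: 5·0+3·2+5·4+2·8 = 42 | 3·2+6·6 = 42
J: 5·0+3·8+5·7+2·2 = 63 | 3·5+6·8 = 63
B: 5·7+3·8+5·2+2·0 = 69 | 3·7+6·8 = 69
X: 5·7+3·0+5·5+2·0 = 60 | 3·4+6·8 = 60
E: 5·4+3·6+5·0+2·5 = 48 | 3·0+6·8 = 48
gcd(5,3,5,2,3,6) = 1

Coefficients: [5, 3, 5, 2, 3, 6]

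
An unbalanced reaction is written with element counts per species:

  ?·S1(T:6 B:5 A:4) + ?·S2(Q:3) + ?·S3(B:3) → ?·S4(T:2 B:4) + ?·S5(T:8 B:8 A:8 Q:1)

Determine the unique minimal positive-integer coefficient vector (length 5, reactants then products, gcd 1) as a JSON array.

Coefficients: [6, 1, 6, 6, 3]

T: 6·6+1·0+6·0 = 36 | 6·2+3·8 = 36
B: 6·5+1·0+6·3 = 48 | 6·4+3·8 = 48
A: 6·4+1·0+6·0 = 24 | 6·0+3·8 = 24
Q: 6·0+1·3+6·0 = 3 | 6·0+3·1 = 3
gcd(6,1,6,6,3) = 1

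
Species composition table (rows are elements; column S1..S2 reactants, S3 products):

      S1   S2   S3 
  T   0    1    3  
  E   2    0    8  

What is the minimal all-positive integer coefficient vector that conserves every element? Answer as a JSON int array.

T: 4·0+3·1 = 3 | 1·3 = 3
E: 4·2+3·0 = 8 | 1·8 = 8
gcd(4,3,1) = 1

Coefficients: [4, 3, 1]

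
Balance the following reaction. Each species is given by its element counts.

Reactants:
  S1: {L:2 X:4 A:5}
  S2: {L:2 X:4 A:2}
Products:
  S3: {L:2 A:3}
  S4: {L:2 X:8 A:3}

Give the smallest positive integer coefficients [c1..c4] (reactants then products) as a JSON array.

Coefficients: [2, 4, 3, 3]

L: 2·2+4·2 = 12 | 3·2+3·2 = 12
X: 2·4+4·4 = 24 | 3·0+3·8 = 24
A: 2·5+4·2 = 18 | 3·3+3·3 = 18
gcd(2,4,3,3) = 1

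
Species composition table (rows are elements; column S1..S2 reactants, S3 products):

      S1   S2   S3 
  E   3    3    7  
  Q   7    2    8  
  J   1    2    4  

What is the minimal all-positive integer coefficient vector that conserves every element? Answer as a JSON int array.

E: 2·3+5·3 = 21 | 3·7 = 21
Q: 2·7+5·2 = 24 | 3·8 = 24
J: 2·1+5·2 = 12 | 3·4 = 12
gcd(2,5,3) = 1

Coefficients: [2, 5, 3]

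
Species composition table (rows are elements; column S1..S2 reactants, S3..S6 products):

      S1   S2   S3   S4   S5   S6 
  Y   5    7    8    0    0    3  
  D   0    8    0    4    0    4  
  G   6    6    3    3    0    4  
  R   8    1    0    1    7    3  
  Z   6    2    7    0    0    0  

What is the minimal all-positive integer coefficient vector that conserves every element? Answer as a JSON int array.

Coefficients: [3, 5, 4, 4, 1, 6]

Y: 3·5+5·7 = 50 | 4·8+4·0+1·0+6·3 = 50
D: 3·0+5·8 = 40 | 4·0+4·4+1·0+6·4 = 40
G: 3·6+5·6 = 48 | 4·3+4·3+1·0+6·4 = 48
R: 3·8+5·1 = 29 | 4·0+4·1+1·7+6·3 = 29
Z: 3·6+5·2 = 28 | 4·7+4·0+1·0+6·0 = 28
gcd(3,5,4,4,1,6) = 1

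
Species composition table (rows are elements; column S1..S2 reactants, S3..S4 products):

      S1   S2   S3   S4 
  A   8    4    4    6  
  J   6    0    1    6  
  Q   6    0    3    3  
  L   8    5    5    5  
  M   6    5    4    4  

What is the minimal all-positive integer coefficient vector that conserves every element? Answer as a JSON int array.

A: 5·8+2·4 = 48 | 6·4+4·6 = 48
J: 5·6+2·0 = 30 | 6·1+4·6 = 30
Q: 5·6+2·0 = 30 | 6·3+4·3 = 30
L: 5·8+2·5 = 50 | 6·5+4·5 = 50
M: 5·6+2·5 = 40 | 6·4+4·4 = 40
gcd(5,2,6,4) = 1

Coefficients: [5, 2, 6, 4]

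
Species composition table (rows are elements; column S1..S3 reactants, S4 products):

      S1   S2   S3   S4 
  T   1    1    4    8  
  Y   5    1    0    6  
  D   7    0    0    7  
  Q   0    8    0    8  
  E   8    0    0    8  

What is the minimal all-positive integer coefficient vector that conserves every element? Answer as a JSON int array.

T: 2·1+2·1+3·4 = 16 | 2·8 = 16
Y: 2·5+2·1+3·0 = 12 | 2·6 = 12
D: 2·7+2·0+3·0 = 14 | 2·7 = 14
Q: 2·0+2·8+3·0 = 16 | 2·8 = 16
E: 2·8+2·0+3·0 = 16 | 2·8 = 16
gcd(2,2,3,2) = 1

Coefficients: [2, 2, 3, 2]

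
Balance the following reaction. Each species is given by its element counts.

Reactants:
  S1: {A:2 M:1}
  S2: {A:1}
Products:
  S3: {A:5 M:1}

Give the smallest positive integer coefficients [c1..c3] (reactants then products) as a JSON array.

Coefficients: [1, 3, 1]

A: 1·2+3·1 = 5 | 1·5 = 5
M: 1·1+3·0 = 1 | 1·1 = 1
gcd(1,3,1) = 1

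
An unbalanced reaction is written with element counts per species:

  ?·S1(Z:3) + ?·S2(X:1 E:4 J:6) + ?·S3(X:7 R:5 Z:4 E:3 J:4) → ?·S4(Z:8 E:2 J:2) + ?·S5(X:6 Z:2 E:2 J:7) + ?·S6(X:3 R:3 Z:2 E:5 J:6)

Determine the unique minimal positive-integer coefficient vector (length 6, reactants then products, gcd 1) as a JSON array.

X: 6·0+6·1+3·7 = 27 | 2·0+2·6+5·3 = 27
R: 6·0+6·0+3·5 = 15 | 2·0+2·0+5·3 = 15
Z: 6·3+6·0+3·4 = 30 | 2·8+2·2+5·2 = 30
E: 6·0+6·4+3·3 = 33 | 2·2+2·2+5·5 = 33
J: 6·0+6·6+3·4 = 48 | 2·2+2·7+5·6 = 48
gcd(6,6,3,2,2,5) = 1

Coefficients: [6, 6, 3, 2, 2, 5]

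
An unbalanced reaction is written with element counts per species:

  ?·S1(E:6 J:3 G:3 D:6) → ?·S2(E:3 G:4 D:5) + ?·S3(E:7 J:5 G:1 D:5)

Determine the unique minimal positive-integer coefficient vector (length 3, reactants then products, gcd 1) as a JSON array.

E: 5·6 = 30 | 3·3+3·7 = 30
J: 5·3 = 15 | 3·0+3·5 = 15
G: 5·3 = 15 | 3·4+3·1 = 15
D: 5·6 = 30 | 3·5+3·5 = 30
gcd(5,3,3) = 1

Coefficients: [5, 3, 3]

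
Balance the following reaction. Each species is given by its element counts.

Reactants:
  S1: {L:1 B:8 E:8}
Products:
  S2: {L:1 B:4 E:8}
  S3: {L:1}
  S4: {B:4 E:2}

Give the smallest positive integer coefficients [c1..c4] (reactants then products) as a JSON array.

Coefficients: [3, 2, 1, 4]

L: 3·1 = 3 | 2·1+1·1+4·0 = 3
B: 3·8 = 24 | 2·4+1·0+4·4 = 24
E: 3·8 = 24 | 2·8+1·0+4·2 = 24
gcd(3,2,1,4) = 1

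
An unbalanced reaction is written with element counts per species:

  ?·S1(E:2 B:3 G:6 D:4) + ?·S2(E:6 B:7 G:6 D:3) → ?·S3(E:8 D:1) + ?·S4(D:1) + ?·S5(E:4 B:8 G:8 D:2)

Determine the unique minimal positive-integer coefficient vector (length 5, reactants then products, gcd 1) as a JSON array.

Coefficients: [1, 3, 1, 6, 3]

E: 1·2+3·6 = 20 | 1·8+6·0+3·4 = 20
B: 1·3+3·7 = 24 | 1·0+6·0+3·8 = 24
G: 1·6+3·6 = 24 | 1·0+6·0+3·8 = 24
D: 1·4+3·3 = 13 | 1·1+6·1+3·2 = 13
gcd(1,3,1,6,3) = 1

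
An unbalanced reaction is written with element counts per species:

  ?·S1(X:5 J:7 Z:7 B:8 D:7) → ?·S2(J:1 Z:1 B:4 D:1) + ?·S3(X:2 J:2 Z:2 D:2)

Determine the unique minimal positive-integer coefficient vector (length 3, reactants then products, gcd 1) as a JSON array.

Coefficients: [2, 4, 5]

X: 2·5 = 10 | 4·0+5·2 = 10
J: 2·7 = 14 | 4·1+5·2 = 14
Z: 2·7 = 14 | 4·1+5·2 = 14
B: 2·8 = 16 | 4·4+5·0 = 16
D: 2·7 = 14 | 4·1+5·2 = 14
gcd(2,4,5) = 1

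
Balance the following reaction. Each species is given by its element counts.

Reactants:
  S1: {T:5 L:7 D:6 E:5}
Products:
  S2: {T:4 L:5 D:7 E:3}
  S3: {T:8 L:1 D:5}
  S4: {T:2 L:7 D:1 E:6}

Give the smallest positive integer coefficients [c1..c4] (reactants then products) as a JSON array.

T: 6·5 = 30 | 4·4+1·8+3·2 = 30
L: 6·7 = 42 | 4·5+1·1+3·7 = 42
D: 6·6 = 36 | 4·7+1·5+3·1 = 36
E: 6·5 = 30 | 4·3+1·0+3·6 = 30
gcd(6,4,1,3) = 1

Coefficients: [6, 4, 1, 3]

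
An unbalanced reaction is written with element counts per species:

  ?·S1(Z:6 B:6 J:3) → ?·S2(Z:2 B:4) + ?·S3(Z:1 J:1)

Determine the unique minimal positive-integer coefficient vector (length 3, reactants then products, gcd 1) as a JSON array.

Z: 2·6 = 12 | 3·2+6·1 = 12
B: 2·6 = 12 | 3·4+6·0 = 12
J: 2·3 = 6 | 3·0+6·1 = 6
gcd(2,3,6) = 1

Coefficients: [2, 3, 6]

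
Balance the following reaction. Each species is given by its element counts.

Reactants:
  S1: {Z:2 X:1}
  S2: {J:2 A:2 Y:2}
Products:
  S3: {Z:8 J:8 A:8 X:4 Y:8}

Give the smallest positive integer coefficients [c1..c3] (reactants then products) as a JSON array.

Coefficients: [4, 4, 1]

Z: 4·2+4·0 = 8 | 1·8 = 8
J: 4·0+4·2 = 8 | 1·8 = 8
A: 4·0+4·2 = 8 | 1·8 = 8
X: 4·1+4·0 = 4 | 1·4 = 4
Y: 4·0+4·2 = 8 | 1·8 = 8
gcd(4,4,1) = 1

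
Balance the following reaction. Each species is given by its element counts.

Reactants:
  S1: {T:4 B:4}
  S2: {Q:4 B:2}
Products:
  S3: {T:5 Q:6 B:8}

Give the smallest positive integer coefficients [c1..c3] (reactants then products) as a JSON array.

Coefficients: [5, 6, 4]

T: 5·4+6·0 = 20 | 4·5 = 20
Q: 5·0+6·4 = 24 | 4·6 = 24
B: 5·4+6·2 = 32 | 4·8 = 32
gcd(5,6,4) = 1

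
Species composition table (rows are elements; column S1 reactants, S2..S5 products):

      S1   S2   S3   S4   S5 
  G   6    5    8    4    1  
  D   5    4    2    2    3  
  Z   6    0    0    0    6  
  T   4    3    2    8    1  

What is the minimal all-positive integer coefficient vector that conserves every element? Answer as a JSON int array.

Coefficients: [5, 1, 2, 1, 5]

G: 5·6 = 30 | 1·5+2·8+1·4+5·1 = 30
D: 5·5 = 25 | 1·4+2·2+1·2+5·3 = 25
Z: 5·6 = 30 | 1·0+2·0+1·0+5·6 = 30
T: 5·4 = 20 | 1·3+2·2+1·8+5·1 = 20
gcd(5,1,2,1,5) = 1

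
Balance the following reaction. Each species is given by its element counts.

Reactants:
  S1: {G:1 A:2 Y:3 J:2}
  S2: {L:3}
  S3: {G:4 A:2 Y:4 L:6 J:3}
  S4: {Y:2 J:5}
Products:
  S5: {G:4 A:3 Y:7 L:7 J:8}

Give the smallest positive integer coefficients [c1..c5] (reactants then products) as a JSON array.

Coefficients: [4, 4, 5, 5, 6]

G: 4·1+4·0+5·4+5·0 = 24 | 6·4 = 24
A: 4·2+4·0+5·2+5·0 = 18 | 6·3 = 18
Y: 4·3+4·0+5·4+5·2 = 42 | 6·7 = 42
L: 4·0+4·3+5·6+5·0 = 42 | 6·7 = 42
J: 4·2+4·0+5·3+5·5 = 48 | 6·8 = 48
gcd(4,4,5,5,6) = 1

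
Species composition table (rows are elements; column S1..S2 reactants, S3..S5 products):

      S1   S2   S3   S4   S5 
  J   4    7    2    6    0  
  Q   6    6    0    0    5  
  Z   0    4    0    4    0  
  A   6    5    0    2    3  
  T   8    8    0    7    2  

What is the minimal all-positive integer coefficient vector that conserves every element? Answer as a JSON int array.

Coefficients: [1, 4, 4, 4, 6]

J: 1·4+4·7 = 32 | 4·2+4·6+6·0 = 32
Q: 1·6+4·6 = 30 | 4·0+4·0+6·5 = 30
Z: 1·0+4·4 = 16 | 4·0+4·4+6·0 = 16
A: 1·6+4·5 = 26 | 4·0+4·2+6·3 = 26
T: 1·8+4·8 = 40 | 4·0+4·7+6·2 = 40
gcd(1,4,4,4,6) = 1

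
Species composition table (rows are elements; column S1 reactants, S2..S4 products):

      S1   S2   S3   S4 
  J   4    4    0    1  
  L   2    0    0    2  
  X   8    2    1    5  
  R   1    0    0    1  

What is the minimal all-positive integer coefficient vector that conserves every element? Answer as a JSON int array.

Coefficients: [4, 3, 6, 4]

J: 4·4 = 16 | 3·4+6·0+4·1 = 16
L: 4·2 = 8 | 3·0+6·0+4·2 = 8
X: 4·8 = 32 | 3·2+6·1+4·5 = 32
R: 4·1 = 4 | 3·0+6·0+4·1 = 4
gcd(4,3,6,4) = 1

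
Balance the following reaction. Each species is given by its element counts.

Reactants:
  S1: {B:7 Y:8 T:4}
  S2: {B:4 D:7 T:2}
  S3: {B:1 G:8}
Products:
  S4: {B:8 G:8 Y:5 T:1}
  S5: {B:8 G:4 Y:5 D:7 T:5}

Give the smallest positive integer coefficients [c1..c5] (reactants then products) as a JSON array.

Coefficients: [5, 6, 5, 2, 6]

B: 5·7+6·4+5·1 = 64 | 2·8+6·8 = 64
G: 5·0+6·0+5·8 = 40 | 2·8+6·4 = 40
Y: 5·8+6·0+5·0 = 40 | 2·5+6·5 = 40
D: 5·0+6·7+5·0 = 42 | 2·0+6·7 = 42
T: 5·4+6·2+5·0 = 32 | 2·1+6·5 = 32
gcd(5,6,5,2,6) = 1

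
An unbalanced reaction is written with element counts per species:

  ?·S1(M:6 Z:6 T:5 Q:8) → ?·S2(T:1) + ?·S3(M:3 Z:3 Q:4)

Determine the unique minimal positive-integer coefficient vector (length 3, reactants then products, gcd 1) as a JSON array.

Coefficients: [1, 5, 2]

M: 1·6 = 6 | 5·0+2·3 = 6
Z: 1·6 = 6 | 5·0+2·3 = 6
T: 1·5 = 5 | 5·1+2·0 = 5
Q: 1·8 = 8 | 5·0+2·4 = 8
gcd(1,5,2) = 1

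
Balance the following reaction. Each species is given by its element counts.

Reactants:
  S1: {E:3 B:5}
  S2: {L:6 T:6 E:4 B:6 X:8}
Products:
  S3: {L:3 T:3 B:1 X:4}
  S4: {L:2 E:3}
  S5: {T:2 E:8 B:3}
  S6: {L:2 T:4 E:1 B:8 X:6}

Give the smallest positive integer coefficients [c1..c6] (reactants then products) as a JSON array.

Coefficients: [1, 6, 6, 5, 1, 4]

L: 1·0+6·6 = 36 | 6·3+5·2+1·0+4·2 = 36
T: 1·0+6·6 = 36 | 6·3+5·0+1·2+4·4 = 36
E: 1·3+6·4 = 27 | 6·0+5·3+1·8+4·1 = 27
B: 1·5+6·6 = 41 | 6·1+5·0+1·3+4·8 = 41
X: 1·0+6·8 = 48 | 6·4+5·0+1·0+4·6 = 48
gcd(1,6,6,5,1,4) = 1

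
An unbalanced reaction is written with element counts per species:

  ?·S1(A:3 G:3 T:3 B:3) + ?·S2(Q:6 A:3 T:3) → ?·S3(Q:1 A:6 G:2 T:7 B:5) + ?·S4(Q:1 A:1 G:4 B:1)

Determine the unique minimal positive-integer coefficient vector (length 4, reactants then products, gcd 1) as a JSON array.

Coefficients: [6, 1, 3, 3]

Q: 6·0+1·6 = 6 | 3·1+3·1 = 6
A: 6·3+1·3 = 21 | 3·6+3·1 = 21
G: 6·3+1·0 = 18 | 3·2+3·4 = 18
T: 6·3+1·3 = 21 | 3·7+3·0 = 21
B: 6·3+1·0 = 18 | 3·5+3·1 = 18
gcd(6,1,3,3) = 1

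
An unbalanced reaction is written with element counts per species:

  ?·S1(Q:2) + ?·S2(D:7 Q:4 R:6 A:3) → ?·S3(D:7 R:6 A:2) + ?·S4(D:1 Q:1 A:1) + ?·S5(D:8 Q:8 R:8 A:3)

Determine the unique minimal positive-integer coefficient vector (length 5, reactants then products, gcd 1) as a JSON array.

Coefficients: [4, 5, 1, 4, 3]

D: 4·0+5·7 = 35 | 1·7+4·1+3·8 = 35
Q: 4·2+5·4 = 28 | 1·0+4·1+3·8 = 28
R: 4·0+5·6 = 30 | 1·6+4·0+3·8 = 30
A: 4·0+5·3 = 15 | 1·2+4·1+3·3 = 15
gcd(4,5,1,4,3) = 1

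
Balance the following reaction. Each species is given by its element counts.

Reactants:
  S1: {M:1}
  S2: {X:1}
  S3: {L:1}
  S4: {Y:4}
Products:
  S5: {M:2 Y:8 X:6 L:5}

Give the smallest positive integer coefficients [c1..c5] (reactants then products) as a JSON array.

Coefficients: [2, 6, 5, 2, 1]

M: 2·1+6·0+5·0+2·0 = 2 | 1·2 = 2
Y: 2·0+6·0+5·0+2·4 = 8 | 1·8 = 8
X: 2·0+6·1+5·0+2·0 = 6 | 1·6 = 6
L: 2·0+6·0+5·1+2·0 = 5 | 1·5 = 5
gcd(2,6,5,2,1) = 1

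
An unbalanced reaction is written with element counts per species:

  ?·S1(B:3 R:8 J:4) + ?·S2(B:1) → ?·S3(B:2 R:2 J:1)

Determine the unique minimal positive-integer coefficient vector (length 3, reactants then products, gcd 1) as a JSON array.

Coefficients: [1, 5, 4]

B: 1·3+5·1 = 8 | 4·2 = 8
R: 1·8+5·0 = 8 | 4·2 = 8
J: 1·4+5·0 = 4 | 4·1 = 4
gcd(1,5,4) = 1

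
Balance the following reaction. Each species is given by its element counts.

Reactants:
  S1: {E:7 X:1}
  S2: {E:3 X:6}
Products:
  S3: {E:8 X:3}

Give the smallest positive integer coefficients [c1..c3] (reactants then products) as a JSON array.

Coefficients: [3, 1, 3]

E: 3·7+1·3 = 24 | 3·8 = 24
X: 3·1+1·6 = 9 | 3·3 = 9
gcd(3,1,3) = 1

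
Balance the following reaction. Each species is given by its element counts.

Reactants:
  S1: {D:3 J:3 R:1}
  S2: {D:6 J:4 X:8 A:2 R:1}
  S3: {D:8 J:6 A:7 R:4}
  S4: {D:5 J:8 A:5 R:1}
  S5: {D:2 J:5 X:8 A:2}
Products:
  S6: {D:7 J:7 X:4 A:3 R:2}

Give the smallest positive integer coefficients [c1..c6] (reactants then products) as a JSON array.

Coefficients: [5, 2, 1, 1, 1, 6]

D: 5·3+2·6+1·8+1·5+1·2 = 42 | 6·7 = 42
J: 5·3+2·4+1·6+1·8+1·5 = 42 | 6·7 = 42
X: 5·0+2·8+1·0+1·0+1·8 = 24 | 6·4 = 24
A: 5·0+2·2+1·7+1·5+1·2 = 18 | 6·3 = 18
R: 5·1+2·1+1·4+1·1+1·0 = 12 | 6·2 = 12
gcd(5,2,1,1,1,6) = 1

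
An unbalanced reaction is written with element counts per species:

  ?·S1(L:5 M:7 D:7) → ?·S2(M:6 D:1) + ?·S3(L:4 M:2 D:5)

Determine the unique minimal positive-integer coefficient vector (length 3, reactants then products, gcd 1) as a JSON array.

Coefficients: [4, 3, 5]

L: 4·5 = 20 | 3·0+5·4 = 20
M: 4·7 = 28 | 3·6+5·2 = 28
D: 4·7 = 28 | 3·1+5·5 = 28
gcd(4,3,5) = 1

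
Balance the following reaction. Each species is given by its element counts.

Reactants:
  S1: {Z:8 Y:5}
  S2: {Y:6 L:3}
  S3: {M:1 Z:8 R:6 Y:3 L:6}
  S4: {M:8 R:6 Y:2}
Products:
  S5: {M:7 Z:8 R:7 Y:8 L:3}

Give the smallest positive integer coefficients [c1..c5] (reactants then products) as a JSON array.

M: 4·0+2·0+2·1+5·8 = 42 | 6·7 = 42
Z: 4·8+2·0+2·8+5·0 = 48 | 6·8 = 48
R: 4·0+2·0+2·6+5·6 = 42 | 6·7 = 42
Y: 4·5+2·6+2·3+5·2 = 48 | 6·8 = 48
L: 4·0+2·3+2·6+5·0 = 18 | 6·3 = 18
gcd(4,2,2,5,6) = 1

Coefficients: [4, 2, 2, 5, 6]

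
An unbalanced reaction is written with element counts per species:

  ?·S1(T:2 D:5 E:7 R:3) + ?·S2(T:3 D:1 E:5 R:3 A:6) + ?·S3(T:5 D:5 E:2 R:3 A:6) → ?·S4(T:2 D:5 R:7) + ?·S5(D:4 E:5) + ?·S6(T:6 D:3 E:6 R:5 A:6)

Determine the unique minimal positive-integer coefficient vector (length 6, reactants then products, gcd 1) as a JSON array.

Coefficients: [5, 2, 2, 1, 5, 4]

T: 5·2+2·3+2·5 = 26 | 1·2+5·0+4·6 = 26
D: 5·5+2·1+2·5 = 37 | 1·5+5·4+4·3 = 37
E: 5·7+2·5+2·2 = 49 | 1·0+5·5+4·6 = 49
R: 5·3+2·3+2·3 = 27 | 1·7+5·0+4·5 = 27
A: 5·0+2·6+2·6 = 24 | 1·0+5·0+4·6 = 24
gcd(5,2,2,1,5,4) = 1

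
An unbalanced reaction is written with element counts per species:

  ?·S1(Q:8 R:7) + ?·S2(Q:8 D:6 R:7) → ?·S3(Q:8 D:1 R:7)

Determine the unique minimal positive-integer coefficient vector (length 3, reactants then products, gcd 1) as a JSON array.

Coefficients: [5, 1, 6]

Q: 5·8+1·8 = 48 | 6·8 = 48
D: 5·0+1·6 = 6 | 6·1 = 6
R: 5·7+1·7 = 42 | 6·7 = 42
gcd(5,1,6) = 1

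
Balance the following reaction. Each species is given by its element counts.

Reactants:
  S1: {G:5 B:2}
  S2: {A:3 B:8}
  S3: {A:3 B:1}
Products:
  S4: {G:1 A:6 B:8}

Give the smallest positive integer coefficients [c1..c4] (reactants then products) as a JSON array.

G: 1·5+4·0+6·0 = 5 | 5·1 = 5
A: 1·0+4·3+6·3 = 30 | 5·6 = 30
B: 1·2+4·8+6·1 = 40 | 5·8 = 40
gcd(1,4,6,5) = 1

Coefficients: [1, 4, 6, 5]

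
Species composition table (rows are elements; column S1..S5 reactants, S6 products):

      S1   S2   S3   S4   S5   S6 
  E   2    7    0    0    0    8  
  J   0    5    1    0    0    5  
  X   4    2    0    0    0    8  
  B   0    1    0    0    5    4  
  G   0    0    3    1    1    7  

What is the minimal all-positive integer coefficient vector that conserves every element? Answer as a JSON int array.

Coefficients: [5, 2, 5, 4, 2, 3]

E: 5·2+2·7+5·0+4·0+2·0 = 24 | 3·8 = 24
J: 5·0+2·5+5·1+4·0+2·0 = 15 | 3·5 = 15
X: 5·4+2·2+5·0+4·0+2·0 = 24 | 3·8 = 24
B: 5·0+2·1+5·0+4·0+2·5 = 12 | 3·4 = 12
G: 5·0+2·0+5·3+4·1+2·1 = 21 | 3·7 = 21
gcd(5,2,5,4,2,3) = 1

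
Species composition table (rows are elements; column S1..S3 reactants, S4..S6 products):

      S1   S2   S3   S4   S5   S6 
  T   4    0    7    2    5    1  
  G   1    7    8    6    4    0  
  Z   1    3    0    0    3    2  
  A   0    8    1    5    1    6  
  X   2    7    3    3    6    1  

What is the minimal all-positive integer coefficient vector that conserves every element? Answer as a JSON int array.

T: 5·4+3·0+1·7 = 27 | 3·2+4·5+1·1 = 27
G: 5·1+3·7+1·8 = 34 | 3·6+4·4+1·0 = 34
Z: 5·1+3·3+1·0 = 14 | 3·0+4·3+1·2 = 14
A: 5·0+3·8+1·1 = 25 | 3·5+4·1+1·6 = 25
X: 5·2+3·7+1·3 = 34 | 3·3+4·6+1·1 = 34
gcd(5,3,1,3,4,1) = 1

Coefficients: [5, 3, 1, 3, 4, 1]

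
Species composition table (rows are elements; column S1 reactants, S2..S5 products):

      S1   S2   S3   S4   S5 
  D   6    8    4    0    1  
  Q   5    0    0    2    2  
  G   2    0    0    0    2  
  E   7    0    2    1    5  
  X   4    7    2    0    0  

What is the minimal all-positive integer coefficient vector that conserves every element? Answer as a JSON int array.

Coefficients: [4, 2, 1, 6, 4]

D: 4·6 = 24 | 2·8+1·4+6·0+4·1 = 24
Q: 4·5 = 20 | 2·0+1·0+6·2+4·2 = 20
G: 4·2 = 8 | 2·0+1·0+6·0+4·2 = 8
E: 4·7 = 28 | 2·0+1·2+6·1+4·5 = 28
X: 4·4 = 16 | 2·7+1·2+6·0+4·0 = 16
gcd(4,2,1,6,4) = 1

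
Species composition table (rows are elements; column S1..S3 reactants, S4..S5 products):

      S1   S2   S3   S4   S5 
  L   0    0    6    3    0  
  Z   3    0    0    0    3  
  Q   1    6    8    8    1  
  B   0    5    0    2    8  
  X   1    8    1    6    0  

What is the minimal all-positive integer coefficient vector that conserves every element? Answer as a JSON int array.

L: 1·0+4·0+3·6 = 18 | 6·3+1·0 = 18
Z: 1·3+4·0+3·0 = 3 | 6·0+1·3 = 3
Q: 1·1+4·6+3·8 = 49 | 6·8+1·1 = 49
B: 1·0+4·5+3·0 = 20 | 6·2+1·8 = 20
X: 1·1+4·8+3·1 = 36 | 6·6+1·0 = 36
gcd(1,4,3,6,1) = 1

Coefficients: [1, 4, 3, 6, 1]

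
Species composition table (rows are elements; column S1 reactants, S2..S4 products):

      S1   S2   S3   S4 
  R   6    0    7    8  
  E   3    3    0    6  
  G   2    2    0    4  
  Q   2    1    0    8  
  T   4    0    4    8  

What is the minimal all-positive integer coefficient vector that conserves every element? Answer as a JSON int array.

R: 6·6 = 36 | 4·0+4·7+1·8 = 36
E: 6·3 = 18 | 4·3+4·0+1·6 = 18
G: 6·2 = 12 | 4·2+4·0+1·4 = 12
Q: 6·2 = 12 | 4·1+4·0+1·8 = 12
T: 6·4 = 24 | 4·0+4·4+1·8 = 24
gcd(6,4,4,1) = 1

Coefficients: [6, 4, 4, 1]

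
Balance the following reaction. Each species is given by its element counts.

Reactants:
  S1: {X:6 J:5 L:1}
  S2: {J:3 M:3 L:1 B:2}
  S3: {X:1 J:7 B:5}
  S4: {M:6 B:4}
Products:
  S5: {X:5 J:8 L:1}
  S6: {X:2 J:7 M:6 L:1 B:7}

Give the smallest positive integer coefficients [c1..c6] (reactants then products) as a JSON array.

Coefficients: [2, 4, 3, 3, 1, 5]

X: 2·6+4·0+3·1+3·0 = 15 | 1·5+5·2 = 15
J: 2·5+4·3+3·7+3·0 = 43 | 1·8+5·7 = 43
M: 2·0+4·3+3·0+3·6 = 30 | 1·0+5·6 = 30
L: 2·1+4·1+3·0+3·0 = 6 | 1·1+5·1 = 6
B: 2·0+4·2+3·5+3·4 = 35 | 1·0+5·7 = 35
gcd(2,4,3,3,1,5) = 1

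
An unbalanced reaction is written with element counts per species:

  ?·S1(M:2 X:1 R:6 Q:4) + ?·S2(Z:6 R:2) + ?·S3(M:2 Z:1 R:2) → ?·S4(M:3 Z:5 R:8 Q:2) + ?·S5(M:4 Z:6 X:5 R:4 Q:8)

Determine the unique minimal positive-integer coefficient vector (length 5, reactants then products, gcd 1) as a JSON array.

Coefficients: [5, 5, 6, 6, 1]

M: 5·2+5·0+6·2 = 22 | 6·3+1·4 = 22
Z: 5·0+5·6+6·1 = 36 | 6·5+1·6 = 36
X: 5·1+5·0+6·0 = 5 | 6·0+1·5 = 5
R: 5·6+5·2+6·2 = 52 | 6·8+1·4 = 52
Q: 5·4+5·0+6·0 = 20 | 6·2+1·8 = 20
gcd(5,5,6,6,1) = 1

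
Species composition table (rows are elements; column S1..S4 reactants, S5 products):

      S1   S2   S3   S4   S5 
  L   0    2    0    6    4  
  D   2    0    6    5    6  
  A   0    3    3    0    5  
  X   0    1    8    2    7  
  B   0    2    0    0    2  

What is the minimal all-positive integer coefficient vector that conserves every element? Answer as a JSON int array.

L: 1·0+6·2+4·0+2·6 = 24 | 6·4 = 24
D: 1·2+6·0+4·6+2·5 = 36 | 6·6 = 36
A: 1·0+6·3+4·3+2·0 = 30 | 6·5 = 30
X: 1·0+6·1+4·8+2·2 = 42 | 6·7 = 42
B: 1·0+6·2+4·0+2·0 = 12 | 6·2 = 12
gcd(1,6,4,2,6) = 1

Coefficients: [1, 6, 4, 2, 6]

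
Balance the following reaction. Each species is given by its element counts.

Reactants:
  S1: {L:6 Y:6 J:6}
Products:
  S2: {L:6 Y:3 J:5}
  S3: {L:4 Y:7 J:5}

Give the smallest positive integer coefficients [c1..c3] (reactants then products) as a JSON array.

L: 5·6 = 30 | 3·6+3·4 = 30
Y: 5·6 = 30 | 3·3+3·7 = 30
J: 5·6 = 30 | 3·5+3·5 = 30
gcd(5,3,3) = 1

Coefficients: [5, 3, 3]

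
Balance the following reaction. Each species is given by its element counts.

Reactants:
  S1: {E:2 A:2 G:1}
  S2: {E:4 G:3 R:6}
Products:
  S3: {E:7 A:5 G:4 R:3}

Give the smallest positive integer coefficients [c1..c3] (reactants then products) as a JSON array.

E: 5·2+1·4 = 14 | 2·7 = 14
A: 5·2+1·0 = 10 | 2·5 = 10
G: 5·1+1·3 = 8 | 2·4 = 8
R: 5·0+1·6 = 6 | 2·3 = 6
gcd(5,1,2) = 1

Coefficients: [5, 1, 2]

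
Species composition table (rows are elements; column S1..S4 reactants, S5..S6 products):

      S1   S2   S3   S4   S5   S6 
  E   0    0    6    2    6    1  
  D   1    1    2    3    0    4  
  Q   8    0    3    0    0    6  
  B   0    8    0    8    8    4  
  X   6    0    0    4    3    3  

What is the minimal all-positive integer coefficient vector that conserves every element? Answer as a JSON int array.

Coefficients: [3, 4, 4, 3, 4, 6]

E: 3·0+4·0+4·6+3·2 = 30 | 4·6+6·1 = 30
D: 3·1+4·1+4·2+3·3 = 24 | 4·0+6·4 = 24
Q: 3·8+4·0+4·3+3·0 = 36 | 4·0+6·6 = 36
B: 3·0+4·8+4·0+3·8 = 56 | 4·8+6·4 = 56
X: 3·6+4·0+4·0+3·4 = 30 | 4·3+6·3 = 30
gcd(3,4,4,3,4,6) = 1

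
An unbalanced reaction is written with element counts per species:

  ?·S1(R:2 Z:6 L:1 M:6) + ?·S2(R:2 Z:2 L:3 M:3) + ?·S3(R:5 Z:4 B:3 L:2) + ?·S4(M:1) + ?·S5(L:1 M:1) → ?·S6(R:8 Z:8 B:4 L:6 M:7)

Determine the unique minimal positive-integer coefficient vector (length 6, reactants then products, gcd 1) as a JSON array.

R: 1·2+1·2+4·5+6·0+6·0 = 24 | 3·8 = 24
Z: 1·6+1·2+4·4+6·0+6·0 = 24 | 3·8 = 24
B: 1·0+1·0+4·3+6·0+6·0 = 12 | 3·4 = 12
L: 1·1+1·3+4·2+6·0+6·1 = 18 | 3·6 = 18
M: 1·6+1·3+4·0+6·1+6·1 = 21 | 3·7 = 21
gcd(1,1,4,6,6,3) = 1

Coefficients: [1, 1, 4, 6, 6, 3]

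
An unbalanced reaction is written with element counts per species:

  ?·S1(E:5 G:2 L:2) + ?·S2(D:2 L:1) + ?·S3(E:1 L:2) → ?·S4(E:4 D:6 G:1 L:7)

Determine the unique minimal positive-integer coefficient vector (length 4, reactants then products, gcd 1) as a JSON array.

E: 1·5+6·0+3·1 = 8 | 2·4 = 8
D: 1·0+6·2+3·0 = 12 | 2·6 = 12
G: 1·2+6·0+3·0 = 2 | 2·1 = 2
L: 1·2+6·1+3·2 = 14 | 2·7 = 14
gcd(1,6,3,2) = 1

Coefficients: [1, 6, 3, 2]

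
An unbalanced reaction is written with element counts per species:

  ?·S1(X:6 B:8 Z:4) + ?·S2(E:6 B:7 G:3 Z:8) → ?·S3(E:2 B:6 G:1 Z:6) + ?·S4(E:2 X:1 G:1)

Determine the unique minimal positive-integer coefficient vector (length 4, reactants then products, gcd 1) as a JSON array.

Coefficients: [1, 4, 6, 6]

E: 1·0+4·6 = 24 | 6·2+6·2 = 24
X: 1·6+4·0 = 6 | 6·0+6·1 = 6
B: 1·8+4·7 = 36 | 6·6+6·0 = 36
G: 1·0+4·3 = 12 | 6·1+6·1 = 12
Z: 1·4+4·8 = 36 | 6·6+6·0 = 36
gcd(1,4,6,6) = 1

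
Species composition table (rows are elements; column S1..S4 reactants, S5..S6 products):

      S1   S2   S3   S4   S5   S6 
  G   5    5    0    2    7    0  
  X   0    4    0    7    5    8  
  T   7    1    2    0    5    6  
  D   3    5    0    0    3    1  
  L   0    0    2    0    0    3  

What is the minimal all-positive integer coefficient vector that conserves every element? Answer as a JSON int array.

Coefficients: [5, 1, 3, 6, 6, 2]

G: 5·5+1·5+3·0+6·2 = 42 | 6·7+2·0 = 42
X: 5·0+1·4+3·0+6·7 = 46 | 6·5+2·8 = 46
T: 5·7+1·1+3·2+6·0 = 42 | 6·5+2·6 = 42
D: 5·3+1·5+3·0+6·0 = 20 | 6·3+2·1 = 20
L: 5·0+1·0+3·2+6·0 = 6 | 6·0+2·3 = 6
gcd(5,1,3,6,6,2) = 1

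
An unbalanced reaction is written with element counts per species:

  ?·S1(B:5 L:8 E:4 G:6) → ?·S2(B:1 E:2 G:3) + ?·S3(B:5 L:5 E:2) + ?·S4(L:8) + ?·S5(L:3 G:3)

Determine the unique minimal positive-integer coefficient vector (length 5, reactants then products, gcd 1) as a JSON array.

B: 4·5 = 20 | 5·1+3·5+1·0+3·0 = 20
L: 4·8 = 32 | 5·0+3·5+1·8+3·3 = 32
E: 4·4 = 16 | 5·2+3·2+1·0+3·0 = 16
G: 4·6 = 24 | 5·3+3·0+1·0+3·3 = 24
gcd(4,5,3,1,3) = 1

Coefficients: [4, 5, 3, 1, 3]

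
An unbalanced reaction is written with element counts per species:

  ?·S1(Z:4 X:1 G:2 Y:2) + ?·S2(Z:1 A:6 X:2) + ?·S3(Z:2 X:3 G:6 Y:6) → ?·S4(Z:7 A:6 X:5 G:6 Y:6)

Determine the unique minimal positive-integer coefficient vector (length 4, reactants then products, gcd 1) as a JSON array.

Coefficients: [6, 5, 3, 5]

Z: 6·4+5·1+3·2 = 35 | 5·7 = 35
A: 6·0+5·6+3·0 = 30 | 5·6 = 30
X: 6·1+5·2+3·3 = 25 | 5·5 = 25
G: 6·2+5·0+3·6 = 30 | 5·6 = 30
Y: 6·2+5·0+3·6 = 30 | 5·6 = 30
gcd(6,5,3,5) = 1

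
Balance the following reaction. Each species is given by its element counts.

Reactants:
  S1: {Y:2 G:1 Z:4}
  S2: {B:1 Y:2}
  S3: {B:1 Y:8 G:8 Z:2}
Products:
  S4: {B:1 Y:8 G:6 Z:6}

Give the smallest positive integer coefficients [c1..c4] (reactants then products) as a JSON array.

Coefficients: [6, 2, 3, 5]

B: 6·0+2·1+3·1 = 5 | 5·1 = 5
Y: 6·2+2·2+3·8 = 40 | 5·8 = 40
G: 6·1+2·0+3·8 = 30 | 5·6 = 30
Z: 6·4+2·0+3·2 = 30 | 5·6 = 30
gcd(6,2,3,5) = 1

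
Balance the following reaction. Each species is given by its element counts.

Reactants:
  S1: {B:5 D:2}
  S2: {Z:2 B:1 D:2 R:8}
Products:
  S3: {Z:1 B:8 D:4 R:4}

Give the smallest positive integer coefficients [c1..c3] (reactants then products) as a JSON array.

Z: 3·0+1·2 = 2 | 2·1 = 2
B: 3·5+1·1 = 16 | 2·8 = 16
D: 3·2+1·2 = 8 | 2·4 = 8
R: 3·0+1·8 = 8 | 2·4 = 8
gcd(3,1,2) = 1

Coefficients: [3, 1, 2]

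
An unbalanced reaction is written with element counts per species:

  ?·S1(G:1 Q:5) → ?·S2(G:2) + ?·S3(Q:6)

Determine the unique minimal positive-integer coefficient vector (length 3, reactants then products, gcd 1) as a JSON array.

G: 6·1 = 6 | 3·2+5·0 = 6
Q: 6·5 = 30 | 3·0+5·6 = 30
gcd(6,3,5) = 1

Coefficients: [6, 3, 5]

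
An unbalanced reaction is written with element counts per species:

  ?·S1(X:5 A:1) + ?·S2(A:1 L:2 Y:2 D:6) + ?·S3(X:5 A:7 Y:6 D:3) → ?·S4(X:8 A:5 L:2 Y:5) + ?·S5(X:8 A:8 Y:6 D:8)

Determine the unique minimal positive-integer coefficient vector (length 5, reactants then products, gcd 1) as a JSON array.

X: 4·5+2·0+4·5 = 40 | 2·8+3·8 = 40
A: 4·1+2·1+4·7 = 34 | 2·5+3·8 = 34
L: 4·0+2·2+4·0 = 4 | 2·2+3·0 = 4
Y: 4·0+2·2+4·6 = 28 | 2·5+3·6 = 28
D: 4·0+2·6+4·3 = 24 | 2·0+3·8 = 24
gcd(4,2,4,2,3) = 1

Coefficients: [4, 2, 4, 2, 3]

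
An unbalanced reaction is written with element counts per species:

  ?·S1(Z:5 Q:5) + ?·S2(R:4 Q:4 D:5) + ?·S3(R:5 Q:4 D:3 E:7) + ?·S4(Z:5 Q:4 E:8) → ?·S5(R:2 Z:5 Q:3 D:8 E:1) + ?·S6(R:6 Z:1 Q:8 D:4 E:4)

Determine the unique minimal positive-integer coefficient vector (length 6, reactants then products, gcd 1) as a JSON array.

R: 2·0+6·4+2·5+1·0 = 34 | 2·2+5·6 = 34
Z: 2·5+6·0+2·0+1·5 = 15 | 2·5+5·1 = 15
Q: 2·5+6·4+2·4+1·4 = 46 | 2·3+5·8 = 46
D: 2·0+6·5+2·3+1·0 = 36 | 2·8+5·4 = 36
E: 2·0+6·0+2·7+1·8 = 22 | 2·1+5·4 = 22
gcd(2,6,2,1,2,5) = 1

Coefficients: [2, 6, 2, 1, 2, 5]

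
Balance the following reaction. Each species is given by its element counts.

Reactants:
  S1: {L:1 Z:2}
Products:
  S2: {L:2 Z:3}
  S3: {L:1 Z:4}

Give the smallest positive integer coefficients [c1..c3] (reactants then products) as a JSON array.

L: 5·1 = 5 | 2·2+1·1 = 5
Z: 5·2 = 10 | 2·3+1·4 = 10
gcd(5,2,1) = 1

Coefficients: [5, 2, 1]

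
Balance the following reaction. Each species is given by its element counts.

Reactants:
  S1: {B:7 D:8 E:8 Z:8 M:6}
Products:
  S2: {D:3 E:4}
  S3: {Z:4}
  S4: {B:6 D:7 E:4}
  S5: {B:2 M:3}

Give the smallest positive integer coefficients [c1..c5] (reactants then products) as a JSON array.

B: 2·7 = 14 | 3·0+4·0+1·6+4·2 = 14
D: 2·8 = 16 | 3·3+4·0+1·7+4·0 = 16
E: 2·8 = 16 | 3·4+4·0+1·4+4·0 = 16
Z: 2·8 = 16 | 3·0+4·4+1·0+4·0 = 16
M: 2·6 = 12 | 3·0+4·0+1·0+4·3 = 12
gcd(2,3,4,1,4) = 1

Coefficients: [2, 3, 4, 1, 4]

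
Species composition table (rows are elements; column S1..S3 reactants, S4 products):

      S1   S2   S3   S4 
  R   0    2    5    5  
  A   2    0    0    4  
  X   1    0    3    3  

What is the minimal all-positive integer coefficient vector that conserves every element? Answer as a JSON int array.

Coefficients: [6, 5, 1, 3]

R: 6·0+5·2+1·5 = 15 | 3·5 = 15
A: 6·2+5·0+1·0 = 12 | 3·4 = 12
X: 6·1+5·0+1·3 = 9 | 3·3 = 9
gcd(6,5,1,3) = 1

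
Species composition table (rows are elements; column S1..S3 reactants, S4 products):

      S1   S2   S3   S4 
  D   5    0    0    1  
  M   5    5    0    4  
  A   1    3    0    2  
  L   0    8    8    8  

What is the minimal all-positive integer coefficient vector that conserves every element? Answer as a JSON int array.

Coefficients: [1, 3, 2, 5]

D: 1·5+3·0+2·0 = 5 | 5·1 = 5
M: 1·5+3·5+2·0 = 20 | 5·4 = 20
A: 1·1+3·3+2·0 = 10 | 5·2 = 10
L: 1·0+3·8+2·8 = 40 | 5·8 = 40
gcd(1,3,2,5) = 1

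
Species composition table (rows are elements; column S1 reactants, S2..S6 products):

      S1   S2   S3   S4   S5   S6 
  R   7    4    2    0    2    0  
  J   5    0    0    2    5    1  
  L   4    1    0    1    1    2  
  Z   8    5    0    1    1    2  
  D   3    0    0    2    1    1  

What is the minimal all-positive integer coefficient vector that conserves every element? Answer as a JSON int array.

R: 6·7 = 42 | 6·4+6·2+5·0+3·2+5·0 = 42
J: 6·5 = 30 | 6·0+6·0+5·2+3·5+5·1 = 30
L: 6·4 = 24 | 6·1+6·0+5·1+3·1+5·2 = 24
Z: 6·8 = 48 | 6·5+6·0+5·1+3·1+5·2 = 48
D: 6·3 = 18 | 6·0+6·0+5·2+3·1+5·1 = 18
gcd(6,6,6,5,3,5) = 1

Coefficients: [6, 6, 6, 5, 3, 5]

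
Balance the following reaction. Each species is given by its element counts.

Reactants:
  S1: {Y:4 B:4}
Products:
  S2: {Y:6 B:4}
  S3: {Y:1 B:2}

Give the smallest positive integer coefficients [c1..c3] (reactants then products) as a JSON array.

Y: 2·4 = 8 | 1·6+2·1 = 8
B: 2·4 = 8 | 1·4+2·2 = 8
gcd(2,1,2) = 1

Coefficients: [2, 1, 2]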